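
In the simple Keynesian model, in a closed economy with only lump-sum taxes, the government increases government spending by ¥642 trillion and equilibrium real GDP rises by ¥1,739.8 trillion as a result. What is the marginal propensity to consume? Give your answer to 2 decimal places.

0.63

Implied spending multiplier k = ΔY/ΔG = 1,739.8/642 ≈ 2.71.
Since k = 1/(1 − MPC), MPC = 1 − 1/k = 1 − ΔG/ΔY = 1 − 642/1,739.8 ≈ 0.63.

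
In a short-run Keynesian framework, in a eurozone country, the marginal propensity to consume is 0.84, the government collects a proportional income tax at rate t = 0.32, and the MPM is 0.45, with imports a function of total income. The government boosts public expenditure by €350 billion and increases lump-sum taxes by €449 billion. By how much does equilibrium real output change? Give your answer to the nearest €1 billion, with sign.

−€31 billion

Expenditure multiplier = 1/(1 − c(1−t) + m) = 1/(1 − 0.84×0.68 + 0.45) = 1/0.8788 ≈ 1.138.
ΔG contributes k·ΔG = (+€350 billion) / 0.8788 ≈ +€398.3 billion.
ΔT of +€449 billion changes first-round spending by −c·ΔT = −€377.16 billion, contributing k·(−c·ΔT) = (−€377.16 billion) / 0.8788 ≈ −€429.2 billion.
Net ΔY = k(ΔG − c·ΔT) = (−€27.16 billion) / 0.8788 ≈ −€31 billion.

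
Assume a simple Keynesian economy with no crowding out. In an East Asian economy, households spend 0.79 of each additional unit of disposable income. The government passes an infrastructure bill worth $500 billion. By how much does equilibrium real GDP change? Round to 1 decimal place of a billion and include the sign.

Spending multiplier = 1/(1 − MPC) = 1/(1 − 0.79) = 1/0.21 ≈ 4.762.
ΔY = k × ΔG = (+$500 billion) / 0.21 ≈ +$2,381 billion.

+$2,381.0 billion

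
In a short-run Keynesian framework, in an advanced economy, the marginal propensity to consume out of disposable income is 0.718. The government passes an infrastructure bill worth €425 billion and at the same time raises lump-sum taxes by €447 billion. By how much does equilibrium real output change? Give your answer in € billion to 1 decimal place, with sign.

+€369.0 billion

Expenditure multiplier = 1/(1 − MPC) = 1/(1 − 0.718) = 1/0.282 ≈ 3.546.
ΔG contributes k·ΔG = (+€425 billion) / 0.282 ≈ +€1,507.1 billion.
ΔT of +€447 billion changes first-round spending by −c·ΔT = −€320.946 billion, contributing k·(−c·ΔT) = (−€320.946 billion) / 0.282 ≈ −€1,138.1 billion.
Net ΔY = k(ΔG − c·ΔT) = (+€104.054 billion) / 0.282 ≈ +€369 billion.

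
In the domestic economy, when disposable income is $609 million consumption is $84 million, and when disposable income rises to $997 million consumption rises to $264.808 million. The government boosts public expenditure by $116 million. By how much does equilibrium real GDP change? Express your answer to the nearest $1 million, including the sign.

+$217 million

MPC = ΔC/ΔYd = (264.808 − 84)/(997 − 609) = 180.808/388 = 0.466.
Government-spending multiplier = 1/(1 − MPC) = 1/(1 − 0.466) = 1/0.534 ≈ 1.873.
ΔY = k × ΔG = (+$116 million) / 0.534 ≈ +$217 million.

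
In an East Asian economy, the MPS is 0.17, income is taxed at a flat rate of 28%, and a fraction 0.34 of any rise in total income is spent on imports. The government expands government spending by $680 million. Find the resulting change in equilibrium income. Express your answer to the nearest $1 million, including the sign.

+$916 million

MPC = 1 − MPS = 1 − 0.17 = 0.83.
Spending multiplier = 1/(1 − c(1−t) + m) = 1/(1 − 0.83×0.72 + 0.34) = 1/0.7424 ≈ 1.347.
ΔY = k × ΔG = (+$680 million) / 0.7424 ≈ +$916 million.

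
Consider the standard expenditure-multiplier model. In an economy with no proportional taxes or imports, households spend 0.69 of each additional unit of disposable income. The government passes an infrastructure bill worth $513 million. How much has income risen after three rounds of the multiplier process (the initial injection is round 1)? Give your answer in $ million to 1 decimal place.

Round 1 adds ΔG = $513 million; each later round is MPC = 0.69 times the previous.
After 3 rounds: 513 + 353.97 + 244.2393 = ΔG·(1 − c^3)/(1 − c) = 513 × (1 − 0.328509)/0.31 ≈ $1,111.2 million.

$1,111.2 million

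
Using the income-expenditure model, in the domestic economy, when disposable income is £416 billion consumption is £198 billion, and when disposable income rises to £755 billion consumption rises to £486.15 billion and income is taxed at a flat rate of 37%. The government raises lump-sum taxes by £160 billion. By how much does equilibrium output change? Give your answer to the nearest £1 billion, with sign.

MPC = ΔC/ΔYd = (486.15 − 198)/(755 − 416) = 288.15/339 = 0.85.
A lump-sum tax change of +£160 billion shifts disposable income by −£160 billion; first-round consumption changes by −c × ΔT = −0.85 × (+£160 billion) = −£136 billion.
Expenditure multiplier = 1/(1 − c(1−t)) = 1/(1 − 0.85×0.63) = 1/0.4645 ≈ 2.153.
The tax multiplier is −c × k ≈ −1.83, so ΔY = k × (−c·ΔT) = (−£136 billion) / 0.4645 ≈ −£293 billion.

−£293 billion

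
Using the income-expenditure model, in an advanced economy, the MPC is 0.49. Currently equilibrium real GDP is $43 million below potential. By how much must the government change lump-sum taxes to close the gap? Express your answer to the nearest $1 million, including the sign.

−$45 million

Spending multiplier = 1/(1 − MPC) = 1/(1 − 0.49) = 1/0.51 ≈ 1.961.
Tax multiplier = −c·k = −0.49/0.51 ≈ −0.961. Need ΔY = +$43 million, so ΔT = ΔY/(−c·k) = −(+$43 million) × 0.51 / 0.49 ≈ −$45 million.
The government should cut lump-sum taxes by $45 million.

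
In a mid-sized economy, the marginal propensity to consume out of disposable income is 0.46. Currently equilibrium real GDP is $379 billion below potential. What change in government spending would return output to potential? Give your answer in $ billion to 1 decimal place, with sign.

+$204.7 billion

Spending multiplier = 1/(1 − MPC) = 1/(1 − 0.46) = 1/0.54 ≈ 1.852.
Need ΔY = +$379 billion, so ΔG = ΔY/k = (+$379 billion) × 0.54 ≈ +$204.7 billion.
The government should increase government spending by $204.7 billion.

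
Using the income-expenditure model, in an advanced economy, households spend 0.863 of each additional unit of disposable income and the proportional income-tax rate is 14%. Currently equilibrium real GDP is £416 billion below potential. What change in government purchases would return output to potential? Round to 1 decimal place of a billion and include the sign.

+£107.3 billion

Spending multiplier = 1/(1 − c(1−t)) = 1/(1 − 0.863×0.86) = 1/0.25782 ≈ 3.879.
Need ΔY = +£416 billion, so ΔG = ΔY/k = (+£416 billion) × 0.25782 ≈ +£107.3 billion.
The government should increase government purchases by £107.3 billion.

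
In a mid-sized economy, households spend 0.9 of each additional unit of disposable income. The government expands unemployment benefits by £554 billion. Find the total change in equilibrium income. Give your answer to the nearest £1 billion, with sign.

The transfer change shifts disposable income by +£554 billion, so first-round consumption changes by c·ΔTR = 0.9 × (+£554 billion) = +£498.6 billion.
Expenditure multiplier = 1/(1 − MPC) = 1/(1 − 0.9) = 1/0.1 = 10.
The transfer multiplier is c × k = 9, so ΔY = k × (c·ΔTR) = (+£498.6 billion) / 0.1 = +£4,986 billion.

+£4,986 billion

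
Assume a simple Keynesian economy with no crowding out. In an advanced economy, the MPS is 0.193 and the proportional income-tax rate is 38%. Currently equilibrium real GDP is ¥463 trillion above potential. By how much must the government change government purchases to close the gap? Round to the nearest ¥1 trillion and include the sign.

−¥231 trillion

MPC = 1 − MPS = 1 − 0.193 = 0.807.
Spending multiplier = 1/(1 − c(1−t)) = 1/(1 − 0.807×0.62) = 1/0.49966 ≈ 2.001.
Need ΔY = −¥463 trillion, so ΔG = ΔY/k = (−¥463 trillion) × 0.49966 ≈ −¥231 trillion.
The government should cut government purchases by ¥231 trillion.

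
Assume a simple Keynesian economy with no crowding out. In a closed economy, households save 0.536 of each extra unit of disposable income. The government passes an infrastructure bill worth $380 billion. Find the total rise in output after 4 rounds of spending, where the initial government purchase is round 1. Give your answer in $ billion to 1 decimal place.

$676.1 billion

MPC = 1 − MPS = 1 − 0.536 = 0.464.
Round 1 adds ΔG = $380 billion; each later round is MPC = 0.464 times the previous.
After 4 rounds: 380 + 176.32 + 81.81248 + 37.96099072 = ΔG·(1 − c^4)/(1 − c) = 380 × (1 − 0.046352367616)/0.536 ≈ $676.1 billion.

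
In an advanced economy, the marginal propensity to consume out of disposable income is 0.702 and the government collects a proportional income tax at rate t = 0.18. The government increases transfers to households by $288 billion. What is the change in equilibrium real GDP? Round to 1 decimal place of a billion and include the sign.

+$476.4 billion

The transfer change shifts disposable income by +$288 billion, so first-round consumption changes by c·ΔTR = 0.702 × (+$288 billion) = +$202.176 billion.
Expenditure multiplier = 1/(1 − c(1−t)) = 1/(1 − 0.702×0.82) = 1/0.42436 ≈ 2.356.
The transfer multiplier is c × k ≈ 1.654, so ΔY = k × (c·ΔTR) = (+$202.176 billion) / 0.42436 ≈ +$476.4 billion.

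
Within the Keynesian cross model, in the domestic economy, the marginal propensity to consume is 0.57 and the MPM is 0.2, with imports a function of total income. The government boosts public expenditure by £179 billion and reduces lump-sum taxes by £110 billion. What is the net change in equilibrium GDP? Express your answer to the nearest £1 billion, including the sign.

Expenditure multiplier = 1/(1 − c + m) = 1/(1 − 0.57 + 0.2) = 1/0.63 ≈ 1.587.
ΔG contributes k·ΔG = (+£179 billion) / 0.63 ≈ +£284.1 billion.
ΔT of −£110 billion changes first-round spending by −c·ΔT = +£62.7 billion, contributing k·(−c·ΔT) = (+£62.7 billion) / 0.63 ≈ +£99.5 billion.
Net ΔY = k(ΔG − c·ΔT) = (+£241.7 billion) / 0.63 ≈ +£384 billion.

+£384 billion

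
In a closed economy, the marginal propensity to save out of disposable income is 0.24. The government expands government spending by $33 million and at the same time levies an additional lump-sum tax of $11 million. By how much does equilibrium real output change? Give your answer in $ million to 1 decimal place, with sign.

MPC = 1 − MPS = 1 − 0.24 = 0.76.
Expenditure multiplier = 1/(1 − MPC) = 1/(1 − 0.76) = 1/0.24 ≈ 4.167.
ΔG contributes k·ΔG = (+$33 million) / 0.24 = +$137.5 million.
ΔT of +$11 million changes first-round spending by −c·ΔT = −$8.36 million, contributing k·(−c·ΔT) = (−$8.36 million) / 0.24 ≈ −$34.8 million.
Net ΔY = k(ΔG − c·ΔT) = (+$24.64 million) / 0.24 ≈ +$102.7 million.

+$102.7 million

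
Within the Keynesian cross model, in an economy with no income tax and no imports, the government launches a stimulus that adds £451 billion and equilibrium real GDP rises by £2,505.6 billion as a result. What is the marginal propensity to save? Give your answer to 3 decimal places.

Implied spending multiplier k = ΔY/ΔG = 2,505.6/451 ≈ 5.5557.
Since k = 1/(1 − MPC), MPC = 1 − 1/k = 1 − ΔG/ΔY = 1 − 451/2,505.6 ≈ 0.820.
MPS = 1 − MPC = 0.180.

0.180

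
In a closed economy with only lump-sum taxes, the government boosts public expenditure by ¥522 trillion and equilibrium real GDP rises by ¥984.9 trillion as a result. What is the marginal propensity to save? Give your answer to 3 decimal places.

Implied spending multiplier k = ΔY/ΔG = 984.9/522 ≈ 1.8868.
Since k = 1/(1 − MPC), MPC = 1 − 1/k = 1 − ΔG/ΔY = 1 − 522/984.9 ≈ 0.470.
MPS = 1 − MPC = 0.530.

0.530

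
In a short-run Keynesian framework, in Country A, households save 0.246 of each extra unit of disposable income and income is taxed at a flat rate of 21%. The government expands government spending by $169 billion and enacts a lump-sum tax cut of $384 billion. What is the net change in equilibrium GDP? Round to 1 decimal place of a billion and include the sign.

+$1,134.0 billion

MPC = 1 − MPS = 1 − 0.246 = 0.754.
Expenditure multiplier = 1/(1 − c(1−t)) = 1/(1 − 0.754×0.79) = 1/0.40434 ≈ 2.473.
ΔG contributes k·ΔG = (+$169 billion) / 0.40434 ≈ +$418 billion.
ΔT of −$384 billion changes first-round spending by −c·ΔT = +$289.536 billion, contributing k·(−c·ΔT) = (+$289.536 billion) / 0.40434 ≈ +$716.1 billion.
Net ΔY = k(ΔG − c·ΔT) = (+$458.536 billion) / 0.40434 ≈ +$1,134 billion.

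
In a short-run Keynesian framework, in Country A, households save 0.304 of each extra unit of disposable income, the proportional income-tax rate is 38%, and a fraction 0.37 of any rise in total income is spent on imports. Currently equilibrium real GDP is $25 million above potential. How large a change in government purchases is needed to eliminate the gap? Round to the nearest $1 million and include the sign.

−$23 million

MPC = 1 − MPS = 1 − 0.304 = 0.696.
Spending multiplier = 1/(1 − c(1−t) + m) = 1/(1 − 0.696×0.62 + 0.37) = 1/0.93848 ≈ 1.066.
Need ΔY = −$25 million, so ΔG = ΔY/k = (−$25 million) × 0.93848 ≈ −$23 million.
The government should cut government purchases by $23 million.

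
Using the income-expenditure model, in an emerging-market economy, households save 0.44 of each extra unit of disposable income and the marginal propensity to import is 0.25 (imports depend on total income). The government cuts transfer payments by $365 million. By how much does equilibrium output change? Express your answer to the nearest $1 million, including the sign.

MPC = 1 − MPS = 1 − 0.44 = 0.56.
The transfer change shifts disposable income by −$365 million, so first-round consumption changes by c·ΔTR = 0.56 × (−$365 million) = −$204.4 million.
Expenditure multiplier = 1/(1 − c + m) = 1/(1 − 0.56 + 0.25) = 1/0.69 ≈ 1.449.
The transfer multiplier is c × k ≈ 0.812, so ΔY = k × (c·ΔTR) = (−$204.4 million) / 0.69 ≈ −$296 million.

−$296 million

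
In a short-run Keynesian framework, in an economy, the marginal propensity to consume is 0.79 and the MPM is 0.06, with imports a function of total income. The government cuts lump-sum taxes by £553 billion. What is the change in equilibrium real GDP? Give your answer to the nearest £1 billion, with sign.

A lump-sum tax change of −£553 billion shifts disposable income by +£553 billion; first-round consumption changes by −c × ΔT = −0.79 × (−£553 billion) = +£436.87 billion.
Expenditure multiplier = 1/(1 − c + m) = 1/(1 − 0.79 + 0.06) = 1/0.27 ≈ 3.704.
The tax multiplier is −c × k ≈ −2.926, so ΔY = k × (−c·ΔT) = (+£436.87 billion) / 0.27 ≈ +£1,618 billion.

+£1,618 billion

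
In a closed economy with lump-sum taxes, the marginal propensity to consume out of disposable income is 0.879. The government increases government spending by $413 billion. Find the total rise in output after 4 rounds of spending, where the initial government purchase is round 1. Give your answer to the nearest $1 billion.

Round 1 adds ΔG = $413 billion; each later round is MPC = 0.879 times the previous.
After 4 rounds: 413 + 363.027 + 319.100733 + 280.489544307 = ΔG·(1 − c^4)/(1 − c) = 413 × (1 − 0.596974114881)/0.121 ≈ $1,376 billion.

$1,376 billion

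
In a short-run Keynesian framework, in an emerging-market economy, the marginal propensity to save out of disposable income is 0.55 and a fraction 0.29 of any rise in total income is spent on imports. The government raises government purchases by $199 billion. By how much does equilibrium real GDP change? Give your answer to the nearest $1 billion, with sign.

MPC = 1 − MPS = 1 − 0.55 = 0.45.
Expenditure multiplier = 1/(1 − c + m) = 1/(1 − 0.45 + 0.29) = 1/0.84 ≈ 1.19.
ΔY = k × ΔG = (+$199 billion) / 0.84 ≈ +$237 billion.

+$237 billion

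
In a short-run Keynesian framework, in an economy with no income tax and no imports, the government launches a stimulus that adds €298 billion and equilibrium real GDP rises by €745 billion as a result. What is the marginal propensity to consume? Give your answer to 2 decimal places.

Implied spending multiplier k = ΔY/ΔG = 745/298 = 2.5.
Since k = 1/(1 − MPC), MPC = 1 − 1/k = 1 − ΔG/ΔY = 1 − 298/745 = 0.60.

0.60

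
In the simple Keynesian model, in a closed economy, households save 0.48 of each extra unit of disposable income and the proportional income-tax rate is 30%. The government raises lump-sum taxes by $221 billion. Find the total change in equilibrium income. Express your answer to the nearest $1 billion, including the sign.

−$181 billion

MPC = 1 − MPS = 1 − 0.48 = 0.52.
A lump-sum tax change of +$221 billion shifts disposable income by −$221 billion; first-round consumption changes by −c × ΔT = −0.52 × (+$221 billion) = −$114.92 billion.
Expenditure multiplier = 1/(1 − c(1−t)) = 1/(1 − 0.52×0.7) = 1/0.636 ≈ 1.572.
The tax multiplier is −c × k ≈ −0.818, so ΔY = k × (−c·ΔT) = (−$114.92 billion) / 0.636 ≈ −$181 billion.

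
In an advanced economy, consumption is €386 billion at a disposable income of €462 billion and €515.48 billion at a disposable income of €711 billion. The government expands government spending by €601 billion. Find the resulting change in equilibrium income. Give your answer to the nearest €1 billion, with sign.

+€1,252 billion

MPC = ΔC/ΔYd = (515.48 − 386)/(711 − 462) = 129.48/249 = 0.52.
Expenditure multiplier = 1/(1 − MPC) = 1/(1 − 0.52) = 1/0.48 ≈ 2.083.
ΔY = k × ΔG = (+€601 billion) / 0.48 ≈ +€1,252 billion.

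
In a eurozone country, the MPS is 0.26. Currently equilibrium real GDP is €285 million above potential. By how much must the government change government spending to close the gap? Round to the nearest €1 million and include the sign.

MPC = 1 − MPS = 1 − 0.26 = 0.74.
Spending multiplier = 1/(1 − MPC) = 1/(1 − 0.74) = 1/0.26 ≈ 3.846.
Need ΔY = −€285 million, so ΔG = ΔY/k = (−€285 million) × 0.26 ≈ −€74 million.
The government should cut government spending by €74 million.

−€74 million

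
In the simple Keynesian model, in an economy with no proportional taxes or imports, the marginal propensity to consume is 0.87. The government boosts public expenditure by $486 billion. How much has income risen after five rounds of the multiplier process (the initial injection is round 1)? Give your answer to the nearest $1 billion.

$1,875 billion

Round 1 adds ΔG = $486 billion; each later round is MPC = 0.87 times the previous.
After 5 rounds: 486 + 422.82 + 367.8534 + 320.032458 + 278.42823846 = ΔG·(1 − c^5)/(1 − c) = 486 × (1 − 0.4984209207)/0.13 ≈ $1,875 billion.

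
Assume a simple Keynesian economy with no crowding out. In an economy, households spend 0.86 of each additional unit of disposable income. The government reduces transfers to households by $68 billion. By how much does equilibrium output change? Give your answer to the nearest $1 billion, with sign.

−$418 billion

The transfer change shifts disposable income by −$68 billion, so first-round consumption changes by c·ΔTR = 0.86 × (−$68 billion) = −$58.48 billion.
Expenditure multiplier = 1/(1 − MPC) = 1/(1 − 0.86) = 1/0.14 ≈ 7.143.
The transfer multiplier is c × k ≈ 6.143, so ΔY = k × (c·ΔTR) = (−$58.48 billion) / 0.14 ≈ −$418 billion.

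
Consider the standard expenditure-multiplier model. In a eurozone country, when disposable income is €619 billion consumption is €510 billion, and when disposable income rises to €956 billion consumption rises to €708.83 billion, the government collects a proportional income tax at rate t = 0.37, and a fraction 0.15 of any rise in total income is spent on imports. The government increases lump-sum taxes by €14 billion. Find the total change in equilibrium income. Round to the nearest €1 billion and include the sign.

MPC = ΔC/ΔYd = (708.83 − 510)/(956 − 619) = 198.83/337 = 0.59.
A lump-sum tax change of +€14 billion shifts disposable income by −€14 billion; first-round consumption changes by −c × ΔT = −0.59 × (+€14 billion) = −€8.26 billion.
Expenditure multiplier = 1/(1 − c(1−t) + m) = 1/(1 − 0.59×0.63 + 0.15) = 1/0.7783 ≈ 1.285.
The tax multiplier is −c × k ≈ −0.758, so ΔY = k × (−c·ΔT) = (−€8.26 billion) / 0.7783 ≈ −€11 billion.

−€11 billion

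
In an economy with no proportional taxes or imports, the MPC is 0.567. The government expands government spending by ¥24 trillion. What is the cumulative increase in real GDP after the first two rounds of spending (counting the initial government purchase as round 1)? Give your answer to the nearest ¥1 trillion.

Round 1 adds ΔG = ¥24 trillion; each later round is MPC = 0.567 times the previous.
After 2 rounds: 24 + 13.608 = ΔG·(1 − c^2)/(1 − c) = 24 × (1 − 0.321489)/0.433 ≈ ¥38 trillion.

¥38 trillion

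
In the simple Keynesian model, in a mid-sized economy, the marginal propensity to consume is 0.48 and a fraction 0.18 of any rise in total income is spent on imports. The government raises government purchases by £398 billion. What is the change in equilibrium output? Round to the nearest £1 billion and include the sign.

+£569 billion

Government-spending multiplier = 1/(1 − c + m) = 1/(1 − 0.48 + 0.18) = 1/0.7 ≈ 1.429.
ΔY = k × ΔG = (+£398 billion) / 0.7 ≈ +£569 billion.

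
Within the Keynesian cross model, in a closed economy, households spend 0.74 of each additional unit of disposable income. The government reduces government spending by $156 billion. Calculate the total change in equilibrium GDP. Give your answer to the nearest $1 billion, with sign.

−$600 billion

Spending multiplier = 1/(1 − MPC) = 1/(1 − 0.74) = 1/0.26 ≈ 3.846.
ΔY = k × ΔG = (−$156 billion) / 0.26 = −$600 billion.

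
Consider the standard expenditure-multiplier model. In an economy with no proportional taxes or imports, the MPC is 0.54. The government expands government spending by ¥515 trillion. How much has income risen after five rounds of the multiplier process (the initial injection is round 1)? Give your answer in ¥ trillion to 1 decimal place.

¥1,068.2 trillion

Round 1 adds ΔG = ¥515 trillion; each later round is MPC = 0.54 times the previous.
After 5 rounds: 515 + 278.1 + 150.174 + 81.09396 + 43.7907384 = ΔG·(1 − c^5)/(1 − c) = 515 × (1 − 0.0459165024)/0.46 ≈ ¥1,068.2 trillion.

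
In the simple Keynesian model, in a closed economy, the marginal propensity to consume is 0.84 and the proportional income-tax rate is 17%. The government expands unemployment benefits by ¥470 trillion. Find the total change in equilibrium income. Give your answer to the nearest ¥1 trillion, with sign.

The transfer change shifts disposable income by +¥470 trillion, so first-round consumption changes by c·ΔTR = 0.84 × (+¥470 trillion) = +¥394.8 trillion.
Expenditure multiplier = 1/(1 − c(1−t)) = 1/(1 − 0.84×0.83) = 1/0.3028 ≈ 3.303.
The transfer multiplier is c × k ≈ 2.774, so ΔY = k × (c·ΔTR) = (+¥394.8 trillion) / 0.3028 ≈ +¥1,304 trillion.

+¥1,304 trillion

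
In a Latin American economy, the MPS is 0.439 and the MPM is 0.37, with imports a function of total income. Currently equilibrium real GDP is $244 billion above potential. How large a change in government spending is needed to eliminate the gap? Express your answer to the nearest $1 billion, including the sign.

MPC = 1 − MPS = 1 − 0.439 = 0.561.
Spending multiplier = 1/(1 − c + m) = 1/(1 − 0.561 + 0.37) = 1/0.809 ≈ 1.236.
Need ΔY = −$244 billion, so ΔG = ΔY/k = (−$244 billion) × 0.809 ≈ −$197 billion.
The government should cut government spending by $197 billion.

−$197 billion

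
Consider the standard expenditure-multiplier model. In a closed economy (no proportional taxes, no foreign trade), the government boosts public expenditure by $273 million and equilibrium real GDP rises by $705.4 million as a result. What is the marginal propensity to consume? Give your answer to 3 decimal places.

Implied spending multiplier k = ΔY/ΔG = 705.4/273 ≈ 2.5839.
Since k = 1/(1 − MPC), MPC = 1 − 1/k = 1 − ΔG/ΔY = 1 − 273/705.4 ≈ 0.613.

0.613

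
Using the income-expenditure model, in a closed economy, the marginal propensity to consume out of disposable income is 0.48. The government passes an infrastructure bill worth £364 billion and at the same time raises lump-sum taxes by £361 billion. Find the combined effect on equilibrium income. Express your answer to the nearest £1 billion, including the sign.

Expenditure multiplier = 1/(1 − MPC) = 1/(1 − 0.48) = 1/0.52 ≈ 1.923.
ΔG contributes k·ΔG = (+£364 billion) / 0.52 = +£700 billion.
ΔT of +£361 billion changes first-round spending by −c·ΔT = −£173.28 billion, contributing k·(−c·ΔT) = (−£173.28 billion) / 0.52 ≈ −£333.2 billion.
Net ΔY = k(ΔG − c·ΔT) = (+£190.72 billion) / 0.52 ≈ +£367 billion.

+£367 billion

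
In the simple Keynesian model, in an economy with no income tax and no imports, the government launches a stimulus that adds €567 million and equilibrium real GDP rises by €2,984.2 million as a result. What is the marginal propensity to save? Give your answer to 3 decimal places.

0.190

Implied spending multiplier k = ΔY/ΔG = 2,984.2/567 ≈ 5.2631.
Since k = 1/(1 − MPC), MPC = 1 − 1/k = 1 − ΔG/ΔY = 1 − 567/2,984.2 ≈ 0.810.
MPS = 1 − MPC = 0.190.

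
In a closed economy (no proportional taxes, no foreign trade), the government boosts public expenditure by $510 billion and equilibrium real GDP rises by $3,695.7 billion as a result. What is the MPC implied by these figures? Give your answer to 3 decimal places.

Implied spending multiplier k = ΔY/ΔG = 3,695.7/510 ≈ 7.2465.
Since k = 1/(1 − MPC), MPC = 1 − 1/k = 1 − ΔG/ΔY = 1 − 510/3,695.7 ≈ 0.862.

0.862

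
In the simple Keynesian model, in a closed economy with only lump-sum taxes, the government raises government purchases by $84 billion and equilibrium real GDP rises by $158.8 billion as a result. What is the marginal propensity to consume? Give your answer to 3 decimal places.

0.471

Implied spending multiplier k = ΔY/ΔG = 158.8/84 ≈ 1.8905.
Since k = 1/(1 − MPC), MPC = 1 − 1/k = 1 − ΔG/ΔY = 1 − 84/158.8 ≈ 0.471.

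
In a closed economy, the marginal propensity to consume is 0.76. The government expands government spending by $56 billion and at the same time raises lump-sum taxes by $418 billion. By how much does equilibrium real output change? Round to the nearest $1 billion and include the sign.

−$1,090 billion

Expenditure multiplier = 1/(1 − MPC) = 1/(1 − 0.76) = 1/0.24 ≈ 4.167.
ΔG contributes k·ΔG = (+$56 billion) / 0.24 ≈ +$233.3 billion.
ΔT of +$418 billion changes first-round spending by −c·ΔT = −$317.68 billion, contributing k·(−c·ΔT) = (−$317.68 billion) / 0.24 ≈ −$1,323.7 billion.
Net ΔY = k(ΔG − c·ΔT) = (−$261.68 billion) / 0.24 ≈ −$1,090 billion.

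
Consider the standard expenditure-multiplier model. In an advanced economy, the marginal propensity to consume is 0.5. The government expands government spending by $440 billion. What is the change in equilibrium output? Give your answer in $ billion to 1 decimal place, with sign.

+$880.0 billion

Expenditure multiplier = 1/(1 − MPC) = 1/(1 − 0.5) = 1/0.5 = 2.
ΔY = k × ΔG = (+$440 billion) / 0.5 = +$880 billion.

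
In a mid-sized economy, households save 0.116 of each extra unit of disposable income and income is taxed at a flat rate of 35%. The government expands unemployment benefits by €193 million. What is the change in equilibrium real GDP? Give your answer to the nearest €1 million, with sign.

MPC = 1 − MPS = 1 − 0.116 = 0.884.
The transfer change shifts disposable income by +€193 million, so first-round consumption changes by c·ΔTR = 0.884 × (+€193 million) = +€170.612 million.
Expenditure multiplier = 1/(1 − c(1−t)) = 1/(1 − 0.884×0.65) = 1/0.4254 ≈ 2.351.
The transfer multiplier is c × k ≈ 2.078, so ΔY = k × (c·ΔTR) = (+€170.612 million) / 0.4254 ≈ +€401 million.

+€401 million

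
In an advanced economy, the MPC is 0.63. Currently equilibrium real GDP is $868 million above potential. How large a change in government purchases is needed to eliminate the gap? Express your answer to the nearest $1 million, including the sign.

−$321 million

Spending multiplier = 1/(1 − MPC) = 1/(1 − 0.63) = 1/0.37 ≈ 2.703.
Need ΔY = −$868 million, so ΔG = ΔY/k = (−$868 million) × 0.37 ≈ −$321 million.
The government should cut government purchases by $321 million.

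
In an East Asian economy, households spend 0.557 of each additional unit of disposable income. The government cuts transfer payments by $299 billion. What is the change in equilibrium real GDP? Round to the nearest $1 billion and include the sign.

The transfer change shifts disposable income by −$299 billion, so first-round consumption changes by c·ΔTR = 0.557 × (−$299 billion) = −$166.543 billion.
Expenditure multiplier = 1/(1 − MPC) = 1/(1 − 0.557) = 1/0.443 ≈ 2.257.
The transfer multiplier is c × k ≈ 1.257, so ΔY = k × (c·ΔTR) = (−$166.543 billion) / 0.443 ≈ −$376 billion.

−$376 billion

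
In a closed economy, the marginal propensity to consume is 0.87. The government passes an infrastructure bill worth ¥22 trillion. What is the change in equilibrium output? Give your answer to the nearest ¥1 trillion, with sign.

Spending multiplier = 1/(1 − MPC) = 1/(1 − 0.87) = 1/0.13 ≈ 7.692.
ΔY = k × ΔG = (+¥22 trillion) / 0.13 ≈ +¥169 trillion.

+¥169 trillion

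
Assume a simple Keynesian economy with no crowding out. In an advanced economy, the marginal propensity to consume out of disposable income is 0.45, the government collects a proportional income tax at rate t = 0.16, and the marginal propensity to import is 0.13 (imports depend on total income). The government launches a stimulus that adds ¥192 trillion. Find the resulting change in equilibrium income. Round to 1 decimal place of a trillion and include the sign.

Government-spending multiplier = 1/(1 − c(1−t) + m) = 1/(1 − 0.45×0.84 + 0.13) = 1/0.752 ≈ 1.33.
ΔY = k × ΔG = (+¥192 trillion) / 0.752 ≈ +¥255.3 trillion.

+¥255.3 trillion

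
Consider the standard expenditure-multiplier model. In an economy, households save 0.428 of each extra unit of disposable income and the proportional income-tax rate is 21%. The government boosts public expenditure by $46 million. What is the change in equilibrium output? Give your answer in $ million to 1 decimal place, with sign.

+$83.9 million

MPC = 1 − MPS = 1 − 0.428 = 0.572.
Expenditure multiplier = 1/(1 − c(1−t)) = 1/(1 − 0.572×0.79) = 1/0.54812 ≈ 1.824.
ΔY = k × ΔG = (+$46 million) / 0.54812 ≈ +$83.9 million.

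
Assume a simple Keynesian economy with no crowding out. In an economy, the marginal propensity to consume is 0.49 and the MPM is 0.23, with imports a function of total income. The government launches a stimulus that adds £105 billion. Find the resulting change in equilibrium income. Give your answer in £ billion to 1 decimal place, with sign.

Government-spending multiplier = 1/(1 − c + m) = 1/(1 − 0.49 + 0.23) = 1/0.74 ≈ 1.351.
ΔY = k × ΔG = (+£105 billion) / 0.74 ≈ +£141.9 billion.

+£141.9 billion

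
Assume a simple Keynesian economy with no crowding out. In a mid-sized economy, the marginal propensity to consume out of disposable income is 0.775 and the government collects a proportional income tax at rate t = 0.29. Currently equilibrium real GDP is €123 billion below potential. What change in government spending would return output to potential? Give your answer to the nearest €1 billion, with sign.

Spending multiplier = 1/(1 − c(1−t)) = 1/(1 − 0.775×0.71) = 1/0.44975 ≈ 2.223.
Need ΔY = +€123 billion, so ΔG = ΔY/k = (+€123 billion) × 0.44975 ≈ +€55 billion.
The government should increase government spending by €55 billion.

+€55 billion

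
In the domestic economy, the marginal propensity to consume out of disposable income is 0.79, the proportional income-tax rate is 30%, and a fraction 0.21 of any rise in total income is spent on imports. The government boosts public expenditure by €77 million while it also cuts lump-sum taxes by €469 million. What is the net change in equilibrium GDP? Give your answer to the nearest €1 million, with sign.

+€681 million

Expenditure multiplier = 1/(1 − c(1−t) + m) = 1/(1 − 0.79×0.7 + 0.21) = 1/0.657 ≈ 1.522.
ΔG contributes k·ΔG = (+€77 million) / 0.657 ≈ +€117.2 million.
ΔT of −€469 million changes first-round spending by −c·ΔT = +€370.51 million, contributing k·(−c·ΔT) = (+€370.51 million) / 0.657 ≈ +€563.9 million.
Net ΔY = k(ΔG − c·ΔT) = (+€447.51 million) / 0.657 ≈ +€681 million.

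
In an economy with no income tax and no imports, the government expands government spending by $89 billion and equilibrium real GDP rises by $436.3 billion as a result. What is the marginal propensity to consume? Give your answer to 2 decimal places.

Implied spending multiplier k = ΔY/ΔG = 436.3/89 ≈ 4.9022.
Since k = 1/(1 − MPC), MPC = 1 − 1/k = 1 − ΔG/ΔY = 1 − 89/436.3 ≈ 0.80.

0.80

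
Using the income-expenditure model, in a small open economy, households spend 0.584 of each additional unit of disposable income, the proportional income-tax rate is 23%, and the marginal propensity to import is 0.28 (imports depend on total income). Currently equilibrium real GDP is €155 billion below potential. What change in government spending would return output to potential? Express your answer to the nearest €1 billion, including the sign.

+€129 billion

Spending multiplier = 1/(1 − c(1−t) + m) = 1/(1 − 0.584×0.77 + 0.28) = 1/0.83032 ≈ 1.204.
Need ΔY = +€155 billion, so ΔG = ΔY/k = (+€155 billion) × 0.83032 ≈ +€129 billion.
The government should increase government spending by €129 billion.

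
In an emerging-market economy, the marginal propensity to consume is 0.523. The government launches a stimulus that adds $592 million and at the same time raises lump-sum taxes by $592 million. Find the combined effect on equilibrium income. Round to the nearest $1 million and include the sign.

+$592 million

Expenditure multiplier = 1/(1 − MPC) = 1/(1 − 0.523) = 1/0.477 ≈ 2.096.
ΔG contributes k·ΔG = (+$592 million) / 0.477 ≈ +$1,241.1 million.
ΔT of +$592 million changes first-round spending by −c·ΔT = −$309.616 million, contributing k·(−c·ΔT) = (−$309.616 million) / 0.477 ≈ −$649.1 million.
With ΔG = ΔT and no other leakages, the balanced-budget multiplier is 1, so ΔY = ΔG = +$592 million.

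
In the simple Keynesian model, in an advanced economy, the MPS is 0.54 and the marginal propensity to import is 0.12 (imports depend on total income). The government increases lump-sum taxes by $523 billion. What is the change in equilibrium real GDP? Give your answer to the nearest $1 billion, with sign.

MPC = 1 − MPS = 1 − 0.54 = 0.46.
A lump-sum tax change of +$523 billion shifts disposable income by −$523 billion; first-round consumption changes by −c × ΔT = −0.46 × (+$523 billion) = −$240.58 billion.
Expenditure multiplier = 1/(1 − c + m) = 1/(1 − 0.46 + 0.12) = 1/0.66 ≈ 1.515.
The tax multiplier is −c × k ≈ −0.697, so ΔY = k × (−c·ΔT) = (−$240.58 billion) / 0.66 ≈ −$365 billion.

−$365 billion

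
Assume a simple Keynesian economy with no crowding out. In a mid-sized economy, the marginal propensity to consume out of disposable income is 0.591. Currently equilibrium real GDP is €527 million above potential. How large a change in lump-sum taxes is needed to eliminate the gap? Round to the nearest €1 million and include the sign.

+€365 million

Spending multiplier = 1/(1 − MPC) = 1/(1 − 0.591) = 1/0.409 ≈ 2.445.
Tax multiplier = −c·k = −0.591/0.409 ≈ −1.445. Need ΔY = −€527 million, so ΔT = ΔY/(−c·k) = −(−€527 million) × 0.409 / 0.591 ≈ +€365 million.
The government should raise lump-sum taxes by €365 million.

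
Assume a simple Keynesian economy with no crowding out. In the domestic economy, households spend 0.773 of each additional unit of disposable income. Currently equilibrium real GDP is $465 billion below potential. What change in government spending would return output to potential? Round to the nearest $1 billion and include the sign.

Spending multiplier = 1/(1 − MPC) = 1/(1 − 0.773) = 1/0.227 ≈ 4.405.
Need ΔY = +$465 billion, so ΔG = ΔY/k = (+$465 billion) × 0.227 ≈ +$106 billion.
The government should increase government spending by $106 billion.

+$106 billion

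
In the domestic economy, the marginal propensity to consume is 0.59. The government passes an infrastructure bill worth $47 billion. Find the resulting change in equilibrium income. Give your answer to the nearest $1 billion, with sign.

Spending multiplier = 1/(1 − MPC) = 1/(1 − 0.59) = 1/0.41 ≈ 2.439.
ΔY = k × ΔG = (+$47 billion) / 0.41 ≈ +$115 billion.

+$115 billion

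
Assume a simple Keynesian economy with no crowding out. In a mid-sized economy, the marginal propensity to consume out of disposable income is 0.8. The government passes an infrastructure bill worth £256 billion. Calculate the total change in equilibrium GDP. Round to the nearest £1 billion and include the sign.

Spending multiplier = 1/(1 − MPC) = 1/(1 − 0.8) = 1/0.2 = 5.
ΔY = k × ΔG = (+£256 billion) / 0.2 = +£1,280 billion.

+£1,280 billion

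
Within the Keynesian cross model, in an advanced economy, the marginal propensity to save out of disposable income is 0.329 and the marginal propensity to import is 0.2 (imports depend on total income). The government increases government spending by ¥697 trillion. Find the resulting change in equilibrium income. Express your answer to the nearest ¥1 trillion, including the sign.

+¥1,318 trillion

MPC = 1 − MPS = 1 − 0.329 = 0.671.
Spending multiplier = 1/(1 − c + m) = 1/(1 − 0.671 + 0.2) = 1/0.529 ≈ 1.89.
ΔY = k × ΔG = (+¥697 trillion) / 0.529 ≈ +¥1,318 trillion.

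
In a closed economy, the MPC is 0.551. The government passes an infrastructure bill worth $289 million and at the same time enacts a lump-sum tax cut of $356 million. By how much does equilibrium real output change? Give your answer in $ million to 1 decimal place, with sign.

+$1,080.5 million

Expenditure multiplier = 1/(1 − MPC) = 1/(1 − 0.551) = 1/0.449 ≈ 2.227.
ΔG contributes k·ΔG = (+$289 million) / 0.449 ≈ +$643.7 million.
ΔT of −$356 million changes first-round spending by −c·ΔT = +$196.156 million, contributing k·(−c·ΔT) = (+$196.156 million) / 0.449 ≈ +$436.9 million.
Net ΔY = k(ΔG − c·ΔT) = (+$485.156 million) / 0.449 ≈ +$1,080.5 million.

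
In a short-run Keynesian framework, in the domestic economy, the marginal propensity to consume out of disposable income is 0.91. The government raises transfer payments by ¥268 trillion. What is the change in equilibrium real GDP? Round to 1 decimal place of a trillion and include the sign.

+¥2,709.8 trillion

The transfer change shifts disposable income by +¥268 trillion, so first-round consumption changes by c·ΔTR = 0.91 × (+¥268 trillion) = +¥243.88 trillion.
Expenditure multiplier = 1/(1 − MPC) = 1/(1 − 0.91) = 1/0.09 ≈ 11.111.
The transfer multiplier is c × k ≈ 10.111, so ΔY = k × (c·ΔTR) = (+¥243.88 trillion) / 0.09 ≈ +¥2,709.8 trillion.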